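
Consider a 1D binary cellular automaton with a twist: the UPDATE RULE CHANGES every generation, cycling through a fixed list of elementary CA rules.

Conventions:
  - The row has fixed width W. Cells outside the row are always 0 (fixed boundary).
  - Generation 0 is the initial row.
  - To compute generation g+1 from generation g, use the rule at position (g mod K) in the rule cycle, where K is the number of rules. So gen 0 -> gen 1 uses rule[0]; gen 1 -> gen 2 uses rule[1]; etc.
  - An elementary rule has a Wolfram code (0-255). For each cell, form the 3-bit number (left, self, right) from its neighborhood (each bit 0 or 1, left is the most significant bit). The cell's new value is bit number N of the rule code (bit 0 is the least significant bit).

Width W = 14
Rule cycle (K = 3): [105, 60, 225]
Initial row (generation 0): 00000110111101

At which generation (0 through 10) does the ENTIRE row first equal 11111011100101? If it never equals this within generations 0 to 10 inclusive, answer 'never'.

Answer: never

Derivation:
Gen 0: 00000110111101
Gen 1 (rule 105): 11110111100110
Gen 2 (rule 60): 10001100010101
Gen 3 (rule 225): 00100101001010
Gen 4 (rule 105): 10000010000100
Gen 5 (rule 60): 11000011000110
Gen 6 (rule 225): 01011001010010
Gen 7 (rule 105): 00111000100000
Gen 8 (rule 60): 00100100110000
Gen 9 (rule 225): 10000000010111
Gen 10 (rule 105): 00111111001101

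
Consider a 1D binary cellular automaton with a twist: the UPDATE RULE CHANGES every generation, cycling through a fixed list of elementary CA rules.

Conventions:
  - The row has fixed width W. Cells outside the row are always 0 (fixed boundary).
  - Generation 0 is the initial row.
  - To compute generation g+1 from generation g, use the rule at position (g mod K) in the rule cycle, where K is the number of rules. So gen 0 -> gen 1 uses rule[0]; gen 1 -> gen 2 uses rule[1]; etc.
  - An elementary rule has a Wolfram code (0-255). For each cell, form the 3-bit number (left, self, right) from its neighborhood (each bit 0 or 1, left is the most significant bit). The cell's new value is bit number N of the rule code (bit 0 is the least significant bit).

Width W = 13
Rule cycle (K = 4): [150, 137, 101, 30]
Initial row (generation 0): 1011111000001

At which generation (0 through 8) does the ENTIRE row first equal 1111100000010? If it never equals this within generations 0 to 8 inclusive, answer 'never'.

Gen 0: 1011111000001
Gen 1 (rule 150): 1001110100011
Gen 2 (rule 137): 0001100001010
Gen 3 (rule 101): 1100101101110
Gen 4 (rule 30): 1011101001001
Gen 5 (rule 150): 1001001111111
Gen 6 (rule 137): 0000001111110
Gen 7 (rule 101): 1111100000010
Gen 8 (rule 30): 1000010000111

Answer: 7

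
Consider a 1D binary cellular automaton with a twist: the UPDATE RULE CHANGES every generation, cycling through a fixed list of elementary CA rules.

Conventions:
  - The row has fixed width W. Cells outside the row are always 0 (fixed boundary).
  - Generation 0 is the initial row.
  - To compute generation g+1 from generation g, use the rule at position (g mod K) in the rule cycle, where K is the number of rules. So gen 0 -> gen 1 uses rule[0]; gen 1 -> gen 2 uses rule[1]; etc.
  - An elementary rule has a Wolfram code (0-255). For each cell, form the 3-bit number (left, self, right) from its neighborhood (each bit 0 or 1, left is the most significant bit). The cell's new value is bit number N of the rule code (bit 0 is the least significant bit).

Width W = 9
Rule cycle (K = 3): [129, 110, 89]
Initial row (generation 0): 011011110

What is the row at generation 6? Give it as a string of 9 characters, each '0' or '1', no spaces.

Answer: 111110111

Derivation:
Gen 0: 011011110
Gen 1 (rule 129): 000001100
Gen 2 (rule 110): 000011100
Gen 3 (rule 89): 111010111
Gen 4 (rule 129): 010000010
Gen 5 (rule 110): 110000110
Gen 6 (rule 89): 111110111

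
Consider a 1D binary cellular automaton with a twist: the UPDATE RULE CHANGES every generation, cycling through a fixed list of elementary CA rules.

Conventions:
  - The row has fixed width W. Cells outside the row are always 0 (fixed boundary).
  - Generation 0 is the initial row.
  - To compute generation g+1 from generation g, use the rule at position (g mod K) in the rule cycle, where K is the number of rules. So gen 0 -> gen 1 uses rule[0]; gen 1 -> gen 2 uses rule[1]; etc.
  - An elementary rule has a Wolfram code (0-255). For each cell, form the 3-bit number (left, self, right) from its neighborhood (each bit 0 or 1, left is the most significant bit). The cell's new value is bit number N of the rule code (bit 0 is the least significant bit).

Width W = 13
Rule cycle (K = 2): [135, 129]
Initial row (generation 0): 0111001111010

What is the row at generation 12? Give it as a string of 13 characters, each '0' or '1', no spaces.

Gen 0: 0111001111010
Gen 1 (rule 135): 1010010110010
Gen 2 (rule 129): 0000000000000
Gen 3 (rule 135): 1111111111111
Gen 4 (rule 129): 0111111111110
Gen 5 (rule 135): 1011111111100
Gen 6 (rule 129): 0001111111001
Gen 7 (rule 135): 1110111110011
Gen 8 (rule 129): 0100011100000
Gen 9 (rule 135): 1101101001111
Gen 10 (rule 129): 0000000000110
Gen 11 (rule 135): 1111111111000
Gen 12 (rule 129): 0111111110011

Answer: 0111111110011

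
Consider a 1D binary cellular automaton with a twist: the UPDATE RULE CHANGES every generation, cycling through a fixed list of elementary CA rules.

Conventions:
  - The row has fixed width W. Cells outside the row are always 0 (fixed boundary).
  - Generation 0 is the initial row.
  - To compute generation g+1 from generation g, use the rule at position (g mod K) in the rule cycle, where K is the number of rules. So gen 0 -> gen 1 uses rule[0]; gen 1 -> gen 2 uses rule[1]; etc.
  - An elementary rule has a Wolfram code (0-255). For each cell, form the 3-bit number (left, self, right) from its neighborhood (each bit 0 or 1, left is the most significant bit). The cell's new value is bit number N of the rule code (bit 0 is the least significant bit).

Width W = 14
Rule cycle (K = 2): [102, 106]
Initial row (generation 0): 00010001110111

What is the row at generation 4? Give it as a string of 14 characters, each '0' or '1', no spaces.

Answer: 00110110011010

Derivation:
Gen 0: 00010001110111
Gen 1 (rule 102): 00110010011001
Gen 2 (rule 106): 01110100111010
Gen 3 (rule 102): 10011101001110
Gen 4 (rule 106): 00110110011010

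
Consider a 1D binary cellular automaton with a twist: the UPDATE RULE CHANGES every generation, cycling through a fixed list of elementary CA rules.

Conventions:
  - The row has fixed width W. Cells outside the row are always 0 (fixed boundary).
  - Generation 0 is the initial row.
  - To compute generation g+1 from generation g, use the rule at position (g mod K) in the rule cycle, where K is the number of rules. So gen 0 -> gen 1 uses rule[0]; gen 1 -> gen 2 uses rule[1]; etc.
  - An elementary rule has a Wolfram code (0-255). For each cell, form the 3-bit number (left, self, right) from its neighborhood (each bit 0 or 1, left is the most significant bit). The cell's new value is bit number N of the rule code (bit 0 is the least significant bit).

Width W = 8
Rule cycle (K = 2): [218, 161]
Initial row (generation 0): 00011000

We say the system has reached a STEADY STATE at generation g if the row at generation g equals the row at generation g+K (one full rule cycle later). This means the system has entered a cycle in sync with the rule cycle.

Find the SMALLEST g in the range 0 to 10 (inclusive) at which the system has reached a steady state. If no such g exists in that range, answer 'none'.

Answer: 3

Derivation:
Gen 0: 00011000
Gen 1 (rule 218): 00111100
Gen 2 (rule 161): 10011001
Gen 3 (rule 218): 01111110
Gen 4 (rule 161): 00111100
Gen 5 (rule 218): 01111110
Gen 6 (rule 161): 00111100
Gen 7 (rule 218): 01111110
Gen 8 (rule 161): 00111100
Gen 9 (rule 218): 01111110
Gen 10 (rule 161): 00111100
Gen 11 (rule 218): 01111110
Gen 12 (rule 161): 00111100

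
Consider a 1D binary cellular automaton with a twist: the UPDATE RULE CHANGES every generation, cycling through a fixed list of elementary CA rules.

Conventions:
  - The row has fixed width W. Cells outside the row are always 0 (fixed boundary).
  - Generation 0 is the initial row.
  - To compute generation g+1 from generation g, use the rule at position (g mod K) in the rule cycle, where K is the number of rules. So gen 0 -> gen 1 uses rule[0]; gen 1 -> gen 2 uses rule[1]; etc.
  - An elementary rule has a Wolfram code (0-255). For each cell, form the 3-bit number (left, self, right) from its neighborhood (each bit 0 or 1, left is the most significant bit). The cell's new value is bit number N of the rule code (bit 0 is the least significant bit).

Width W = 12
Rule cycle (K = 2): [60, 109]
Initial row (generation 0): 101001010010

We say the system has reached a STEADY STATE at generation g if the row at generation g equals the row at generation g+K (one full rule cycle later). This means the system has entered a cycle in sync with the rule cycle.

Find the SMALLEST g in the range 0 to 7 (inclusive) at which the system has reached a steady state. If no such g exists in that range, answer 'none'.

Gen 0: 101001010010
Gen 1 (rule 60): 111101111011
Gen 2 (rule 109): 100111001111
Gen 3 (rule 60): 110100101000
Gen 4 (rule 109): 111100111011
Gen 5 (rule 60): 100010100110
Gen 6 (rule 109): 101011100110
Gen 7 (rule 60): 111110010101
Gen 8 (rule 109): 100010011111
Gen 9 (rule 60): 110011010000

Answer: none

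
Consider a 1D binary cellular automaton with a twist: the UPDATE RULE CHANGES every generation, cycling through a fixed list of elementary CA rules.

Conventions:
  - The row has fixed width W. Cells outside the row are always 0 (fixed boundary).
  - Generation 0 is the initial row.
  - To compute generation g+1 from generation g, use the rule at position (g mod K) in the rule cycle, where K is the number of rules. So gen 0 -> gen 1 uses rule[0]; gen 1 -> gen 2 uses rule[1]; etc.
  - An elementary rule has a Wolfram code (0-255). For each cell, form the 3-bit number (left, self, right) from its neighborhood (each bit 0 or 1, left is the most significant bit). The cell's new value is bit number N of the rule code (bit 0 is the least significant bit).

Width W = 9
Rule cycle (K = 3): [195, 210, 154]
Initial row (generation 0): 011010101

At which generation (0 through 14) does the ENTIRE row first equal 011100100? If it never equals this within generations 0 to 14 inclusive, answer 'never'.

Answer: never

Derivation:
Gen 0: 011010101
Gen 1 (rule 195): 101000000
Gen 2 (rule 210): 000100000
Gen 3 (rule 154): 001010000
Gen 4 (rule 195): 110000111
Gen 5 (rule 210): 011001011
Gen 6 (rule 154): 110110010
Gen 7 (rule 195): 010010100
Gen 8 (rule 210): 101100010
Gen 9 (rule 154): 001010101
Gen 10 (rule 195): 110000000
Gen 11 (rule 210): 011000000
Gen 12 (rule 154): 110100000
Gen 13 (rule 195): 010001111
Gen 14 (rule 210): 101010111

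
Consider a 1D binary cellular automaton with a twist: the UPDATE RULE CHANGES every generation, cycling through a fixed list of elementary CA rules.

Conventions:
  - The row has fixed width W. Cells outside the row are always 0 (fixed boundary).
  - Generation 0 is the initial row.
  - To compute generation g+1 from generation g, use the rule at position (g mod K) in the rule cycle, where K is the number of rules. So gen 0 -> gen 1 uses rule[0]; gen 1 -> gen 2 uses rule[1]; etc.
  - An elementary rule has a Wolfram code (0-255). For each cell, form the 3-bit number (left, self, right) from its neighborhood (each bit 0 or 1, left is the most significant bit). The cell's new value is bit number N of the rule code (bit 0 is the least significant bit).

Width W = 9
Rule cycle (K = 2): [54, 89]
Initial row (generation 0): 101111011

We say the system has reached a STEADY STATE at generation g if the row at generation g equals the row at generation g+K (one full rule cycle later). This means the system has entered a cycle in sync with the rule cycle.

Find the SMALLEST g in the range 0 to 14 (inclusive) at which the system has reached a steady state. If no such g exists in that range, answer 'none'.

Gen 0: 101111011
Gen 1 (rule 54): 110000100
Gen 2 (rule 89): 111110011
Gen 3 (rule 54): 000001100
Gen 4 (rule 89): 111101111
Gen 5 (rule 54): 000010000
Gen 6 (rule 89): 111001111
Gen 7 (rule 54): 000110000
Gen 8 (rule 89): 110111111
Gen 9 (rule 54): 001000000
Gen 10 (rule 89): 100111111
Gen 11 (rule 54): 111000000
Gen 12 (rule 89): 101111111
Gen 13 (rule 54): 110000000
Gen 14 (rule 89): 111111111
Gen 15 (rule 54): 000000000
Gen 16 (rule 89): 111111111

Answer: 14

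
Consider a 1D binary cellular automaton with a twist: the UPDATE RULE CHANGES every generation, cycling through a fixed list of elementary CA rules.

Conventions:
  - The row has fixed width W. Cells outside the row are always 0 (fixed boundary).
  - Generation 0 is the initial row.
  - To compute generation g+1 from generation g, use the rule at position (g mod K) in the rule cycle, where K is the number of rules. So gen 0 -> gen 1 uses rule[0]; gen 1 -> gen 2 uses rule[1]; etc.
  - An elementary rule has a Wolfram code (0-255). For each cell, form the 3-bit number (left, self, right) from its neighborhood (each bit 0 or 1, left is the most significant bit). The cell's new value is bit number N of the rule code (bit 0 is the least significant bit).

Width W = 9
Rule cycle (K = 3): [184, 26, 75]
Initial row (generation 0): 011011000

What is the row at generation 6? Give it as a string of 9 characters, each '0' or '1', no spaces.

Gen 0: 011011000
Gen 1 (rule 184): 010110100
Gen 2 (rule 26): 100100010
Gen 3 (rule 75): 001001100
Gen 4 (rule 184): 000101010
Gen 5 (rule 26): 001000001
Gen 6 (rule 75): 110011110

Answer: 110011110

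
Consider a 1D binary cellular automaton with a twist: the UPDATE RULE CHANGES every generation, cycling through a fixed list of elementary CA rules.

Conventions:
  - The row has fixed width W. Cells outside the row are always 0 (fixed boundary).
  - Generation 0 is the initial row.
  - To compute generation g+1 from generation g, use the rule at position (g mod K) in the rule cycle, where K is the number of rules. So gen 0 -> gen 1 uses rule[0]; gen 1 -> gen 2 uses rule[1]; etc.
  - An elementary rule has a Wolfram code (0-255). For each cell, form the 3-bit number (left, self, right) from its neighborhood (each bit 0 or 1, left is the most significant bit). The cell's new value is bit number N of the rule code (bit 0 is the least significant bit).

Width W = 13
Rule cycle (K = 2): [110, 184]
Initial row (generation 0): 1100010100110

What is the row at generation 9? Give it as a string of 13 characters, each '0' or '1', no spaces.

Answer: 1000011100010

Derivation:
Gen 0: 1100010100110
Gen 1 (rule 110): 1100111101110
Gen 2 (rule 184): 1010111011101
Gen 3 (rule 110): 1111101110111
Gen 4 (rule 184): 1111011101110
Gen 5 (rule 110): 1001110111010
Gen 6 (rule 184): 0101101110101
Gen 7 (rule 110): 1111111011111
Gen 8 (rule 184): 1111110111110
Gen 9 (rule 110): 1000011100010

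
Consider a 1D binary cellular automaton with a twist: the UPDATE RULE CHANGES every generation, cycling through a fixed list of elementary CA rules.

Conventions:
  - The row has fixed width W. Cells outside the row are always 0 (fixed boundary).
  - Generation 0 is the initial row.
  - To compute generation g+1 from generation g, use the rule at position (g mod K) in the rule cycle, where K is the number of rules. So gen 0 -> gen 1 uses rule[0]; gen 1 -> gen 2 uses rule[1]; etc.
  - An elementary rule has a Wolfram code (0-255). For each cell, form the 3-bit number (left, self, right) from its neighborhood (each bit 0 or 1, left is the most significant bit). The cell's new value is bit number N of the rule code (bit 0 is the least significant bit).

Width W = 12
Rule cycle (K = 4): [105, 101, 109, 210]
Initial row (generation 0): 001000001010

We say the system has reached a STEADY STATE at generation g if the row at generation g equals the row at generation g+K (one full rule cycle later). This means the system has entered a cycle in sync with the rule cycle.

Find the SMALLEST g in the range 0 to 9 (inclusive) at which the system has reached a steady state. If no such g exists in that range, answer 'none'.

Answer: none

Derivation:
Gen 0: 001000001010
Gen 1 (rule 105): 100011100100
Gen 2 (rule 101): 101000100101
Gen 3 (rule 109): 111010100111
Gen 4 (rule 210): 011000011011
Gen 5 (rule 105): 011011011111
Gen 6 (rule 101): 001101100001
Gen 7 (rule 109): 101111101101
Gen 8 (rule 210): 000111100100
Gen 9 (rule 105): 110100100001
Gen 10 (rule 101): 011100101101
Gen 11 (rule 109): 010100111111
Gen 12 (rule 210): 100011011111
Gen 13 (rule 105): 001011110001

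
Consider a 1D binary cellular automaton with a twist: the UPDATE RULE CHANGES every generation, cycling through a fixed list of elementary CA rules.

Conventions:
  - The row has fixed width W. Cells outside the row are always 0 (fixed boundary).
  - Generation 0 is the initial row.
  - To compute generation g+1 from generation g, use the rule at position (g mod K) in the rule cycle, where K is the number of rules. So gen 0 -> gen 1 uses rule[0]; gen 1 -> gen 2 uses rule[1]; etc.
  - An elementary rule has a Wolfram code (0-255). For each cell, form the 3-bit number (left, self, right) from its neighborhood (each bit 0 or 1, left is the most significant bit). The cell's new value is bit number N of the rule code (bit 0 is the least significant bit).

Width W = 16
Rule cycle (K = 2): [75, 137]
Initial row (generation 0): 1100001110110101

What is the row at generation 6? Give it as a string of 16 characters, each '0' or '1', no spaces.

Gen 0: 1100001110110101
Gen 1 (rule 75): 1101111010110000
Gen 2 (rule 137): 1001110000100111
Gen 3 (rule 75): 0011010111001101
Gen 4 (rule 137): 1010000110001000
Gen 5 (rule 75): 0000111110110011
Gen 6 (rule 137): 1110111100100010

Answer: 1110111100100010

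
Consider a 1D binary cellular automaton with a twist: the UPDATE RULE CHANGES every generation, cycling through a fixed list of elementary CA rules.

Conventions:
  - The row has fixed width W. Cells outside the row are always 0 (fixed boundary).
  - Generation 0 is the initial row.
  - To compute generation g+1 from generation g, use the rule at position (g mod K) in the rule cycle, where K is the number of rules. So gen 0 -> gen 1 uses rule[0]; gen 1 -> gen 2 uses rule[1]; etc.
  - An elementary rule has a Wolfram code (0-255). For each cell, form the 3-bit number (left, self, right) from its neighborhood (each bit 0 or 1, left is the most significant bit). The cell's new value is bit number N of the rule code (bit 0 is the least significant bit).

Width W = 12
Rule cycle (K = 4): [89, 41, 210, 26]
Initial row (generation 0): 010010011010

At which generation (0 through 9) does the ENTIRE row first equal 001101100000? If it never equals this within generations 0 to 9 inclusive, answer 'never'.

Answer: never

Derivation:
Gen 0: 010010011010
Gen 1 (rule 89): 001001011001
Gen 2 (rule 41): 100000110000
Gen 3 (rule 210): 010001011000
Gen 4 (rule 26): 101010010100
Gen 5 (rule 89): 000001000011
Gen 6 (rule 41): 111100011010
Gen 7 (rule 210): 011110101001
Gen 8 (rule 26): 110000000110
Gen 9 (rule 89): 111111110111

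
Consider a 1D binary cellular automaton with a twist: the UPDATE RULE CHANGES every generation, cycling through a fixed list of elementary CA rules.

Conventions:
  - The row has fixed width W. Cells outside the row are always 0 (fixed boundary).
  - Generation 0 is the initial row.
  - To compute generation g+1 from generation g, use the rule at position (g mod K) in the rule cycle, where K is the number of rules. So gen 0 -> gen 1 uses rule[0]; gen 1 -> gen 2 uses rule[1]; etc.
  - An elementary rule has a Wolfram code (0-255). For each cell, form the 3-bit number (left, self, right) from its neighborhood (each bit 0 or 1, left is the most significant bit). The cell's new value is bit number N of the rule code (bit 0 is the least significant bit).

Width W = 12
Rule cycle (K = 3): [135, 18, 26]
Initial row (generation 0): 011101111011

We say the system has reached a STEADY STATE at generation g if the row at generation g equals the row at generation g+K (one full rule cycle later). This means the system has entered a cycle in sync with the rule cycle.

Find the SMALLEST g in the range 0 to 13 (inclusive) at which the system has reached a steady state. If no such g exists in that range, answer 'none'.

Gen 0: 011101111011
Gen 1 (rule 135): 101000110000
Gen 2 (rule 18): 000101001000
Gen 3 (rule 26): 001000110100
Gen 4 (rule 135): 111011000101
Gen 5 (rule 18): 000000101000
Gen 6 (rule 26): 000001000100
Gen 7 (rule 135): 111111011101
Gen 8 (rule 18): 000000000000
Gen 9 (rule 26): 000000000000
Gen 10 (rule 135): 111111111111
Gen 11 (rule 18): 000000000000
Gen 12 (rule 26): 000000000000
Gen 13 (rule 135): 111111111111
Gen 14 (rule 18): 000000000000
Gen 15 (rule 26): 000000000000
Gen 16 (rule 135): 111111111111

Answer: 8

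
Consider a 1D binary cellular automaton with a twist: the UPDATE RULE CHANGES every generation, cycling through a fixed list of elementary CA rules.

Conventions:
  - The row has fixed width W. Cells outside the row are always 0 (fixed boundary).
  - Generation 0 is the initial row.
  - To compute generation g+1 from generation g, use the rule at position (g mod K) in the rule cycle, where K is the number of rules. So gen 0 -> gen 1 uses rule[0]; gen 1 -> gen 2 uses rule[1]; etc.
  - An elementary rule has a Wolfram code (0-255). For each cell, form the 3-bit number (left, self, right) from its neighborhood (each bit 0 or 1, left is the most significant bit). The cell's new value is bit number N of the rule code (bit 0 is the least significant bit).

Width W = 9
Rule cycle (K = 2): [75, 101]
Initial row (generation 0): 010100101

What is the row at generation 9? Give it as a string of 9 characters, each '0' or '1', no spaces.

Answer: 101010011

Derivation:
Gen 0: 010100101
Gen 1 (rule 75): 100001000
Gen 2 (rule 101): 101101011
Gen 3 (rule 75): 001100011
Gen 4 (rule 101): 100101001
Gen 5 (rule 75): 001000010
Gen 6 (rule 101): 101011010
Gen 7 (rule 75): 000011000
Gen 8 (rule 101): 111001011
Gen 9 (rule 75): 101010011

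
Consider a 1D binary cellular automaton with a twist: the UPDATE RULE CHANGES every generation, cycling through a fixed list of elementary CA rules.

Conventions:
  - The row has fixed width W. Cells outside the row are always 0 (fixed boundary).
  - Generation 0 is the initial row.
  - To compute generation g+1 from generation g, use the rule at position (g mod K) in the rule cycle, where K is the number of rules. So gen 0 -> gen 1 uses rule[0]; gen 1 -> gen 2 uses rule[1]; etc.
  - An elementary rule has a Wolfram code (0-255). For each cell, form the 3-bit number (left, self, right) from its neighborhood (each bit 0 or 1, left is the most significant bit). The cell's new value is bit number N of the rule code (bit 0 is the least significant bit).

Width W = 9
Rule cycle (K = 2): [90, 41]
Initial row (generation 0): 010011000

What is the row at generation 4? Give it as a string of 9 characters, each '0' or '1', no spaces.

Answer: 100001000

Derivation:
Gen 0: 010011000
Gen 1 (rule 90): 101111100
Gen 2 (rule 41): 011000001
Gen 3 (rule 90): 111100010
Gen 4 (rule 41): 100001000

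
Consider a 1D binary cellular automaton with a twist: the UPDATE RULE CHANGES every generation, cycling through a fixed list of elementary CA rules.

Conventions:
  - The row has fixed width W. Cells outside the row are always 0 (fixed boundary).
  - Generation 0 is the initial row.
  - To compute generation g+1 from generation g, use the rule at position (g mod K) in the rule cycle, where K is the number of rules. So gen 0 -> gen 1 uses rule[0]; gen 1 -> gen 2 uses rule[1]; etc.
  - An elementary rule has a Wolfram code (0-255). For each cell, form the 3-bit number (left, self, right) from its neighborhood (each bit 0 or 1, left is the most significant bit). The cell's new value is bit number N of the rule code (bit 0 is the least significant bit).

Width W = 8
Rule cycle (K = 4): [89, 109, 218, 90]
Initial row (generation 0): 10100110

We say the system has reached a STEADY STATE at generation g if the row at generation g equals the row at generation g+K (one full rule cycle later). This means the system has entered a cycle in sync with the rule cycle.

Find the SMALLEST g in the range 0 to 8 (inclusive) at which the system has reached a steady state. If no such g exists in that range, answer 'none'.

Answer: none

Derivation:
Gen 0: 10100110
Gen 1 (rule 89): 00010111
Gen 2 (rule 109): 11011101
Gen 3 (rule 218): 11011100
Gen 4 (rule 90): 11010110
Gen 5 (rule 89): 11000111
Gen 6 (rule 109): 11010101
Gen 7 (rule 218): 11000000
Gen 8 (rule 90): 11100000
Gen 9 (rule 89): 10111111
Gen 10 (rule 109): 11100001
Gen 11 (rule 218): 11110010
Gen 12 (rule 90): 10011101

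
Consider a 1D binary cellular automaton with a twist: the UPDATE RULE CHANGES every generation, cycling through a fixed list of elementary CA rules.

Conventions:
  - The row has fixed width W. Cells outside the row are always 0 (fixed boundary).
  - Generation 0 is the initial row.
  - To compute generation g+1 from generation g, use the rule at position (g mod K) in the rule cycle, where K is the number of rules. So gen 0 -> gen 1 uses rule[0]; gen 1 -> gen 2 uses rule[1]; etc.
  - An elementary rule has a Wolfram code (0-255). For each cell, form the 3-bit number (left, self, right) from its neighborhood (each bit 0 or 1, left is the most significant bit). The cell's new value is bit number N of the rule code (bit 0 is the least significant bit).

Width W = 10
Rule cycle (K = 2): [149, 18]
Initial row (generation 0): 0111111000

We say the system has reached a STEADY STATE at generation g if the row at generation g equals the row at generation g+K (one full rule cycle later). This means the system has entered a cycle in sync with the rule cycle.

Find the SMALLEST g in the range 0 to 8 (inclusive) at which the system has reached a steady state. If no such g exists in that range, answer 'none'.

Gen 0: 0111111000
Gen 1 (rule 149): 0011110111
Gen 2 (rule 18): 0100000000
Gen 3 (rule 149): 0111111111
Gen 4 (rule 18): 1000000000
Gen 5 (rule 149): 1111111111
Gen 6 (rule 18): 0000000000
Gen 7 (rule 149): 1111111111
Gen 8 (rule 18): 0000000000
Gen 9 (rule 149): 1111111111
Gen 10 (rule 18): 0000000000

Answer: 5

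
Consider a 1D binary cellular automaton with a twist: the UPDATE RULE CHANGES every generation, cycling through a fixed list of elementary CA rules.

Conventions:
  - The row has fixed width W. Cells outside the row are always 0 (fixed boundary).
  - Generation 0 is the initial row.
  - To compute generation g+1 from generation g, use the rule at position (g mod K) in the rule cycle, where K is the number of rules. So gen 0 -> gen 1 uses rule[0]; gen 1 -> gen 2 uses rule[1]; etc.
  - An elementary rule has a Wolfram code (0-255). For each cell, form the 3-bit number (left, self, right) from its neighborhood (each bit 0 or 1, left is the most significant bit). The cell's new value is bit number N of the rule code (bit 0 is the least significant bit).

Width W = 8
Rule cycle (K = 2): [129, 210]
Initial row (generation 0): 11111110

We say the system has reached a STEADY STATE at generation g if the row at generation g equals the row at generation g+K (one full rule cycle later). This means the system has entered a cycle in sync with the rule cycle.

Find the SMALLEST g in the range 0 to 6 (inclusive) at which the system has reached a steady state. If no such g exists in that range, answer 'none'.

Gen 0: 11111110
Gen 1 (rule 129): 01111100
Gen 2 (rule 210): 10111110
Gen 3 (rule 129): 00011100
Gen 4 (rule 210): 00101110
Gen 5 (rule 129): 10000100
Gen 6 (rule 210): 01001010
Gen 7 (rule 129): 00000000
Gen 8 (rule 210): 00000000

Answer: none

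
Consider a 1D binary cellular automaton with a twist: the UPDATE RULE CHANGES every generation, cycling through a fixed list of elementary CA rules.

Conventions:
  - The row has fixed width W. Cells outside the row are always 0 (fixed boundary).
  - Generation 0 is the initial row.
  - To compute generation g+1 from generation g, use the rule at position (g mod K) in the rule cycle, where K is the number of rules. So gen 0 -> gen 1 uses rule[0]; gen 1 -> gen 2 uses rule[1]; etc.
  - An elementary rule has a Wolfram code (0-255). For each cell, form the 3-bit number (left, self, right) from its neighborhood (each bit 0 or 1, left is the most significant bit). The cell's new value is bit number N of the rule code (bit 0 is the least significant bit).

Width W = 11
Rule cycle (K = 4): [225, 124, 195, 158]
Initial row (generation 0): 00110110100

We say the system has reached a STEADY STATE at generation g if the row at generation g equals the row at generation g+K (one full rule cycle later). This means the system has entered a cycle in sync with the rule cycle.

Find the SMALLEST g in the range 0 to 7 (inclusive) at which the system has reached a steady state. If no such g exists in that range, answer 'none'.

Answer: none

Derivation:
Gen 0: 00110110100
Gen 1 (rule 225): 10011011001
Gen 2 (rule 124): 11011111101
Gen 3 (rule 195): 01001111100
Gen 4 (rule 158): 11111111010
Gen 5 (rule 225): 01111111100
Gen 6 (rule 124): 01000000110
Gen 7 (rule 195): 10011111010
Gen 8 (rule 158): 11111110011
Gen 9 (rule 225): 01111110001
Gen 10 (rule 124): 01000011001
Gen 11 (rule 195): 10011101010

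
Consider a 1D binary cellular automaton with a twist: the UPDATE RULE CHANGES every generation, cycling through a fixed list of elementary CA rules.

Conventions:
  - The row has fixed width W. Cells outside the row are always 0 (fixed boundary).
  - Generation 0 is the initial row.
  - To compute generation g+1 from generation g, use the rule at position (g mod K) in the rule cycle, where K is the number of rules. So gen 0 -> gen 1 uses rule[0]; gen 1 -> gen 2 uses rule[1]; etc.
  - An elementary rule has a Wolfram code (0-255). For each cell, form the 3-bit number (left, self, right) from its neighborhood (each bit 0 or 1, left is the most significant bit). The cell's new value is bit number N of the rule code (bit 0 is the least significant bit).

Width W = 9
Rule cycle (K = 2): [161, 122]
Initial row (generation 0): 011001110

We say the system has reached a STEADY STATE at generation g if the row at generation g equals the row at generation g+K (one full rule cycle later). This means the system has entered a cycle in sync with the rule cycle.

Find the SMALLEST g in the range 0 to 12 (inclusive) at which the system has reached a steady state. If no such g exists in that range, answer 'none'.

Gen 0: 011001110
Gen 1 (rule 161): 000000100
Gen 2 (rule 122): 000001010
Gen 3 (rule 161): 111100100
Gen 4 (rule 122): 100111010
Gen 5 (rule 161): 000010100
Gen 6 (rule 122): 000101010
Gen 7 (rule 161): 110010100
Gen 8 (rule 122): 111101010
Gen 9 (rule 161): 011010100
Gen 10 (rule 122): 111101010
Gen 11 (rule 161): 011010100
Gen 12 (rule 122): 111101010
Gen 13 (rule 161): 011010100
Gen 14 (rule 122): 111101010

Answer: 8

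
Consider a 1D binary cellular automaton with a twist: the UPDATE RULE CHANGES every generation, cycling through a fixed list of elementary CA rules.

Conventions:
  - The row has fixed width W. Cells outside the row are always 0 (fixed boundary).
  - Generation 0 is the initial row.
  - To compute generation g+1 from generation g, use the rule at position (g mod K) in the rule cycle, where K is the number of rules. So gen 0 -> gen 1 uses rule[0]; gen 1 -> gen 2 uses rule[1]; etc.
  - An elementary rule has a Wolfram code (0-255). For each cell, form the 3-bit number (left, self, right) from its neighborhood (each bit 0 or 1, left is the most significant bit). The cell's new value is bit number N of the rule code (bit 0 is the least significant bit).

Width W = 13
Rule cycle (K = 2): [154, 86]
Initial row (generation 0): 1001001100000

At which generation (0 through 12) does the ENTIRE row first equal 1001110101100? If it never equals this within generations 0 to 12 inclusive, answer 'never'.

Gen 0: 1001001100000
Gen 1 (rule 154): 0110111010000
Gen 2 (rule 86): 1010001011000
Gen 3 (rule 154): 0001010010100
Gen 4 (rule 86): 0011011110110
Gen 5 (rule 154): 0110011100101
Gen 6 (rule 86): 1011100111101
Gen 7 (rule 154): 0011011111000
Gen 8 (rule 86): 0101000001100
Gen 9 (rule 154): 1000100011010
Gen 10 (rule 86): 1101110101011
Gen 11 (rule 154): 1001100000010
Gen 12 (rule 86): 1110110000111

Answer: never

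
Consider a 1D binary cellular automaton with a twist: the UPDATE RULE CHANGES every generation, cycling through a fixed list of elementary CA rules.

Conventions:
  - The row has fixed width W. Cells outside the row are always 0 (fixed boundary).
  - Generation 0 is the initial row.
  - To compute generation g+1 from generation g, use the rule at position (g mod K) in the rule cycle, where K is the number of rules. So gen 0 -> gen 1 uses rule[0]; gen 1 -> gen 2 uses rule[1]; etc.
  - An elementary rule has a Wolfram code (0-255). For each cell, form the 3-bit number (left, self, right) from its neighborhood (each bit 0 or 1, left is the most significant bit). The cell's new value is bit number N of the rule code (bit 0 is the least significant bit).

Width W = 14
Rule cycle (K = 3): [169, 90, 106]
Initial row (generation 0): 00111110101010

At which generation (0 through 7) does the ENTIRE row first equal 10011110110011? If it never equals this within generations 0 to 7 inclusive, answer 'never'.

Answer: never

Derivation:
Gen 0: 00111110101010
Gen 1 (rule 169): 10111101010100
Gen 2 (rule 90): 00100100000010
Gen 3 (rule 106): 01001000000100
Gen 4 (rule 169): 00000011110001
Gen 5 (rule 90): 00000110011010
Gen 6 (rule 106): 00001110111100
Gen 7 (rule 169): 11101101111001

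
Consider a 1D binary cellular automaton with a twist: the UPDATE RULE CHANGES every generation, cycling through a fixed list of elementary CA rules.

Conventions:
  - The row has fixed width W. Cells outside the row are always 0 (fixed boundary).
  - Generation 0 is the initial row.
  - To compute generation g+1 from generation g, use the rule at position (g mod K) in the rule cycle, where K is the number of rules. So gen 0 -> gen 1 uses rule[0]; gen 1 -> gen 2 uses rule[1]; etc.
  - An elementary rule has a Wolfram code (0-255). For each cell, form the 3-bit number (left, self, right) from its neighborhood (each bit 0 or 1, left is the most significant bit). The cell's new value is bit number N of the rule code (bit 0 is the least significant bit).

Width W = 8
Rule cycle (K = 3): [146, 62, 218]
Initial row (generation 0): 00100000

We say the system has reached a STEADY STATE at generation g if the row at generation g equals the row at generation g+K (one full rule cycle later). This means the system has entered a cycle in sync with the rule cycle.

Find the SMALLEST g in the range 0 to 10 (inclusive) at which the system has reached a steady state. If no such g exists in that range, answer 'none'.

Gen 0: 00100000
Gen 1 (rule 146): 01010000
Gen 2 (rule 62): 11111000
Gen 3 (rule 218): 11111100
Gen 4 (rule 146): 01111010
Gen 5 (rule 62): 11000111
Gen 6 (rule 218): 11101111
Gen 7 (rule 146): 01000110
Gen 8 (rule 62): 11101101
Gen 9 (rule 218): 11101100
Gen 10 (rule 146): 01000010
Gen 11 (rule 62): 11100111
Gen 12 (rule 218): 11111111
Gen 13 (rule 146): 01111110

Answer: none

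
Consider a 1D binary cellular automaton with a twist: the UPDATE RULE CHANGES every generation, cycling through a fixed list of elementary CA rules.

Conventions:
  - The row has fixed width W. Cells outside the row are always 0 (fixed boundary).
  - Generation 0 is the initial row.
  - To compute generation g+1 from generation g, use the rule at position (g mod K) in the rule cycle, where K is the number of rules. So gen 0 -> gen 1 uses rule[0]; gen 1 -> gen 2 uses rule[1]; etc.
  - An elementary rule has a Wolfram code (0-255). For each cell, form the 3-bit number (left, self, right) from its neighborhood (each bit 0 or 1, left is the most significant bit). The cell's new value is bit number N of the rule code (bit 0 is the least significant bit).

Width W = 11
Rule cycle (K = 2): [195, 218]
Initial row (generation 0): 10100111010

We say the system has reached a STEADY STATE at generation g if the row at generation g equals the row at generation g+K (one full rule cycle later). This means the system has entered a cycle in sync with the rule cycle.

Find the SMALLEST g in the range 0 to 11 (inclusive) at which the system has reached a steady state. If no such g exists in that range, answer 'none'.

Answer: 10

Derivation:
Gen 0: 10100111010
Gen 1 (rule 195): 00001011000
Gen 2 (rule 218): 00010011100
Gen 3 (rule 195): 11100101101
Gen 4 (rule 218): 11111001100
Gen 5 (rule 195): 01111010101
Gen 6 (rule 218): 11111000000
Gen 7 (rule 195): 01111011111
Gen 8 (rule 218): 11111011111
Gen 9 (rule 195): 01111001111
Gen 10 (rule 218): 11111111111
Gen 11 (rule 195): 01111111111
Gen 12 (rule 218): 11111111111
Gen 13 (rule 195): 01111111111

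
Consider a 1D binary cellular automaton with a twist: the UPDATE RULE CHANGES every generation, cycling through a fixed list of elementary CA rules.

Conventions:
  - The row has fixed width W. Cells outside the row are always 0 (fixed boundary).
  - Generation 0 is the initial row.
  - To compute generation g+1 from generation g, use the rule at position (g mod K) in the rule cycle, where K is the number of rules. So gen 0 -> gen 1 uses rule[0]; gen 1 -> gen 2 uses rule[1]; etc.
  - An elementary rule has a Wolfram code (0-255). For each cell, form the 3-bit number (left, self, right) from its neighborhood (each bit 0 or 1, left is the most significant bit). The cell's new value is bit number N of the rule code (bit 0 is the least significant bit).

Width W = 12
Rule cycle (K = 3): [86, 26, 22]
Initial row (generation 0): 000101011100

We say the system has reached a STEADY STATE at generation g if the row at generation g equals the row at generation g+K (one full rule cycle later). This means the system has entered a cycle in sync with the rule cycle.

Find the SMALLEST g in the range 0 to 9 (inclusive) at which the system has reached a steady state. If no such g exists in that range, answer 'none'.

Gen 0: 000101011100
Gen 1 (rule 86): 001101000110
Gen 2 (rule 26): 011000101101
Gen 3 (rule 22): 100101100001
Gen 4 (rule 86): 111100110011
Gen 5 (rule 26): 100011101110
Gen 6 (rule 22): 110100000001
Gen 7 (rule 86): 010110000011
Gen 8 (rule 26): 100101000110
Gen 9 (rule 22): 111101101001
Gen 10 (rule 86): 000100101111
Gen 11 (rule 26): 001011001000
Gen 12 (rule 22): 011000111100

Answer: none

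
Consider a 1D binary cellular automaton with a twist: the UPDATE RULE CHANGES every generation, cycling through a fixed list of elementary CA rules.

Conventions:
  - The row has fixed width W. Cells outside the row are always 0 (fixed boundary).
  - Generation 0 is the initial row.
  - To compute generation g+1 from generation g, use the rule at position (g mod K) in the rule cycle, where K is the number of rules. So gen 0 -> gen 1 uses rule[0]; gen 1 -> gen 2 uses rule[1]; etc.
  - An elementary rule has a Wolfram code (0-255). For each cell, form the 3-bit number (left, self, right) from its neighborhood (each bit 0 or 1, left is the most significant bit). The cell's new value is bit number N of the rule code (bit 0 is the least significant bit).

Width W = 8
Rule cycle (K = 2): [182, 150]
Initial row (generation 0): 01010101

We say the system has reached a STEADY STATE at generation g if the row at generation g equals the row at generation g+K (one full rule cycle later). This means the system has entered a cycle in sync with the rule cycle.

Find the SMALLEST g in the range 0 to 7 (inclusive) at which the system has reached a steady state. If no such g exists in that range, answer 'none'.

Gen 0: 01010101
Gen 1 (rule 182): 11111111
Gen 2 (rule 150): 01111110
Gen 3 (rule 182): 10111101
Gen 4 (rule 150): 10011001
Gen 5 (rule 182): 11100111
Gen 6 (rule 150): 01011010
Gen 7 (rule 182): 11100111
Gen 8 (rule 150): 01011010
Gen 9 (rule 182): 11100111

Answer: 5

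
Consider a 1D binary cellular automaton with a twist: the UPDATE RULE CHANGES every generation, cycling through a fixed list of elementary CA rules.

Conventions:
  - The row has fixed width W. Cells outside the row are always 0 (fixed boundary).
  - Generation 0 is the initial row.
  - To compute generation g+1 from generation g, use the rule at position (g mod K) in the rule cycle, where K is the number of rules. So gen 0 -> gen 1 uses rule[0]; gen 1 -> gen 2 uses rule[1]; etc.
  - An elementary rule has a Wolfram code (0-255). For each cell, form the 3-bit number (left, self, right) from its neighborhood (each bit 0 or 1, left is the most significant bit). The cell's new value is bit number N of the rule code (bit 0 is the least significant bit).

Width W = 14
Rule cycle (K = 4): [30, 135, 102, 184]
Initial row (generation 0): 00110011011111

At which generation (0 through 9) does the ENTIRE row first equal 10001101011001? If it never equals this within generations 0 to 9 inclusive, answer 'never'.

Answer: 3

Derivation:
Gen 0: 00110011011111
Gen 1 (rule 30): 01101110010000
Gen 2 (rule 135): 10000100110111
Gen 3 (rule 102): 10001101011001
Gen 4 (rule 184): 01001010110100
Gen 5 (rule 30): 11111010100110
Gen 6 (rule 135): 01110010101000
Gen 7 (rule 102): 10010111111000
Gen 8 (rule 184): 01001111110100
Gen 9 (rule 30): 11111000000110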